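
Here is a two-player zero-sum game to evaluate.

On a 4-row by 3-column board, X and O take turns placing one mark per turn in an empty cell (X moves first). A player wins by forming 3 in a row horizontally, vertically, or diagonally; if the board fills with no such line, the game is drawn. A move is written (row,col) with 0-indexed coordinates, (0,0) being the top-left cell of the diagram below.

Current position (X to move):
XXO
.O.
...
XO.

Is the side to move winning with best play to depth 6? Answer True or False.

X winning at [XXO/.O./.../XO.]: False

ply 1, X at XXO/.O./.../XO. | (1,0)=-1→XXO/XO./.../XO.*; (1,2)=-1→XXO/.OX/.../XO.; (2,0)=-1→XXO/.O./X../XO.; (2,1)=-1→XXO/.O./.X./XO.; (2,2)=-1→XXO/.O./..X/XO.; (3,2)=-1→XXO/.O./.../XOX
ply 2, O at XXO/XO./.../XO. | (1,2)=-1→XXO/XOO/.../XO.; (2,0)=+1→XXO/XO./O../XO.*; (2,1)=+1→XXO/XO./.O./XO.; (2,2)=-1→XXO/XO./..O/XO.; (3,2)=-1→XXO/XO./.../XOO
ply 3: XXO/XO./O../XO. is terminal -1 (X); from XXO/.O./.../XO. depth 6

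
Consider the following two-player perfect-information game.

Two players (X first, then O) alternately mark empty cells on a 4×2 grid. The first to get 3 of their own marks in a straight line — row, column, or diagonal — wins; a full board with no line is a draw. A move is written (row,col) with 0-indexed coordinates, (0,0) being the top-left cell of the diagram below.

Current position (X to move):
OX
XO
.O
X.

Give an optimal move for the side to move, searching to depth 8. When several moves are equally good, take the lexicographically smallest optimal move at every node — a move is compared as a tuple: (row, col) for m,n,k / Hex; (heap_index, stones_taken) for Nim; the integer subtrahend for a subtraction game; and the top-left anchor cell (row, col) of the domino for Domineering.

X's best at [OX/XO/.O/X.]: (2,0)

ply 1, X at OX/XO/.O/X. | (2,0)=+1→OX/XO/XO/X.*; (3,1)=+0→OX/XO/.O/XX
ply 2: OX/XO/XO/X. is terminal -1 (O); from OX/XO/.O/X. depth 8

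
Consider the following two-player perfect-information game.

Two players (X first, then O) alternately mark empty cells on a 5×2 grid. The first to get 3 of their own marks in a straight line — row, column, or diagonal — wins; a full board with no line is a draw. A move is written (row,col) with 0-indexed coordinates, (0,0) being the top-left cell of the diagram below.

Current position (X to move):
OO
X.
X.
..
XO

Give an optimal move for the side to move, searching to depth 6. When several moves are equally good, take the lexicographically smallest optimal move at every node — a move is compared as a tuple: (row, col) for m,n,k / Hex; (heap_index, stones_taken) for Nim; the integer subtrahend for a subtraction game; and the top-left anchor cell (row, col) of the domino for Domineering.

[OO/X./X./../XO] X move#1: (1,1):+0/OO/XX/X./../XO, (2,1):+0/OO/X./XX/../XO, (3,0):+1/OO/X./X./X./XO*, (3,1):+0/OO/X./X./.X/XO
[OO/X./X./X./XO] end (terminal -1, O#2); searched OO/X./X./../XO to 6

X's best at [OO/X./X./../XO]: (3,0)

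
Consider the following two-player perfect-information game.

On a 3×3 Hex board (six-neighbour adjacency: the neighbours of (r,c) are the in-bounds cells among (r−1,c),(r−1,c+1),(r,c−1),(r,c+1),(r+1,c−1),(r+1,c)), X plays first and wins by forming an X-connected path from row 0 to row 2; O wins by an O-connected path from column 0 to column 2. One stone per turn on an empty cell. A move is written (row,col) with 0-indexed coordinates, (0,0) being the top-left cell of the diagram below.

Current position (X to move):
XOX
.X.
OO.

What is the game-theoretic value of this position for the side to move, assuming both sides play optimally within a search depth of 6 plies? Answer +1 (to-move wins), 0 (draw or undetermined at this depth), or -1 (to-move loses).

ply 1, X at XOX/.X./OO. | (1,0)=-1→XOX/XX./OO.*; (1,2)=-1→XOX/.XX/OO.; (2,2)=-1→XOX/.X./OOX
ply 2, O at XOX/XX./OO. | (1,2)=+1→XOX/XXO/OO.*; (2,2)=+1→XOX/XX./OOO
ply 3: XOX/XXO/OO. is terminal -1 (X); from XOX/.X./OO. depth 6

value(XOX/.X./OO., X) = -1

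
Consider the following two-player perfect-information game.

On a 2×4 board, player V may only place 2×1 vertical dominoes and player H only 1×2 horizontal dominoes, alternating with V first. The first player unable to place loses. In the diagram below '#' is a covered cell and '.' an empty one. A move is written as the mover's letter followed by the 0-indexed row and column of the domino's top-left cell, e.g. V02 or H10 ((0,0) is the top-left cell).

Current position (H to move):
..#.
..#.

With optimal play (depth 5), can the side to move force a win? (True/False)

H winning at [..#./..#.]: True

p1 H@[..#./..#.]: H00[###./..#.]+1* H10[..#./###.]+1
p2 V@[###./..#.]: V03[####/..##]-1*
p3 H@[####/..##]: H10[####/####]+1*
p4 V@[####/####] terminal -1; root [..#./..#.] d5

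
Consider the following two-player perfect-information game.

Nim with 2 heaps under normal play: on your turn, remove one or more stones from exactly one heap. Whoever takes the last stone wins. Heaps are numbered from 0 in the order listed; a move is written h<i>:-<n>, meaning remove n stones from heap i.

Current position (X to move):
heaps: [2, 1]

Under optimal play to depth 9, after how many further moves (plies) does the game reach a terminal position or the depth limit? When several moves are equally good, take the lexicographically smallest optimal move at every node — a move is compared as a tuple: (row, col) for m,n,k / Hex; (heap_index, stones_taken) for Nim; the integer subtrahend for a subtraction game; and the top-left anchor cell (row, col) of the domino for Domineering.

ply 1, X at (2,1) | h0:-1=+1→(1,1)*; h0:-2=-1→(0,1); h1:-1=-1→(2,0)
ply 2, O at (1,1) | h0:-1=-1→(0,1)*; h1:-1=-1→(1,0)
ply 3, X at (0,1) | h1:-1=+1→(0,0)*
ply 4: (0,0) is terminal -1 (O); from (2,1) depth 9

PV length from [(2,1)]: 3 plies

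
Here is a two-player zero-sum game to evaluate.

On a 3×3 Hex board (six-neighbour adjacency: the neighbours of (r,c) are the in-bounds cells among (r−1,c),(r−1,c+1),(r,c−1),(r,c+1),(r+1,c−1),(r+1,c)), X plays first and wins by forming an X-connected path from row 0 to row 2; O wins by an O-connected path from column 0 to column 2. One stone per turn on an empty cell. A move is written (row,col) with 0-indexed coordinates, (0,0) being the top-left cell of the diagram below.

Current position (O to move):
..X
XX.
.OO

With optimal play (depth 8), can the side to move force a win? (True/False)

p1 O@[..X/XX./.OO]: (0,0)[O.X/XX./.OO]-1 (0,1)[.OX/XX./.OO]-1 (1,2)[..X/XXO/.OO]-1 (2,0)[..X/XX./OOO]+1*
p2 X@[..X/XX./OOO] terminal -1; root [..X/XX./.OO] d8

O winning at [..X/XX./.OO]: True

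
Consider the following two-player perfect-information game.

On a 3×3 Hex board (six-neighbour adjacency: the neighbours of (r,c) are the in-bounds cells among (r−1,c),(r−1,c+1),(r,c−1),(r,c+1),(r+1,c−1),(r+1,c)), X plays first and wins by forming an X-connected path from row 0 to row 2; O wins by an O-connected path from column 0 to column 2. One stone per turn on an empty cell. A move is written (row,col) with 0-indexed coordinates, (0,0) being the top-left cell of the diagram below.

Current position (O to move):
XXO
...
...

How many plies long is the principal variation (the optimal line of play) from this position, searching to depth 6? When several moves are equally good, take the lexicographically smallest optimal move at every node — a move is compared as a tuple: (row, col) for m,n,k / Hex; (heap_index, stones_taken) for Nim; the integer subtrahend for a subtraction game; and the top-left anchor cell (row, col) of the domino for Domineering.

PV length from [XXO/.../...]: 3 plies

p1 O@[XXO/.../...]: (1,0)[XXO/O../...]-1 (1,1)[XXO/.O./...]+1* (1,2)[XXO/..O/...]-1 (2,0)[XXO/.../O..]+1 (2,1)[XXO/.../.O.]-1 (2,2)[XXO/.../..O]-1
p2 X@[XXO/.O./...]: (1,0)[XXO/XO./...]-1* (1,2)[XXO/.OX/...]-1 (2,0)[XXO/.O./X..]-1 (2,1)[XXO/.O./.X.]-1 (2,2)[XXO/.O./..X]-1
p3 O@[XXO/XO./...]: (1,2)[XXO/XOO/...]-1 (2,0)[XXO/XO./O..]+1* (2,1)[XXO/XO./.O.]-1 (2,2)[XXO/XO./..O]-1
p4 X@[XXO/XO./O..] terminal -1; root [XXO/.../...] d6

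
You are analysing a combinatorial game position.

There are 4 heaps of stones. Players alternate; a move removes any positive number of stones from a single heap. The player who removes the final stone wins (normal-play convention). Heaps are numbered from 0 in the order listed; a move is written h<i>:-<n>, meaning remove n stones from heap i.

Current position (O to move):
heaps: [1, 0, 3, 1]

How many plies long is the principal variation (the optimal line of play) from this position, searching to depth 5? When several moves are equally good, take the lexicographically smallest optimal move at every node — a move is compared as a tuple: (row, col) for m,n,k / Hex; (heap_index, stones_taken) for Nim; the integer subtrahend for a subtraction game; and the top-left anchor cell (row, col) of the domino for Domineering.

PV length from [(1,0,3,1)]: 3 plies

ply 1, O at (1,0,3,1) | h0:-1=-1→(0,0,3,1); h2:-1=-1→(1,0,2,1); h2:-2=-1→(1,0,1,1); h2:-3=+1→(1,0,0,1)*; h3:-1=-1→(1,0,3,0)
ply 2, X at (1,0,0,1) | h0:-1=-1→(0,0,0,1)*; h3:-1=-1→(1,0,0,0)
ply 3, O at (0,0,0,1) | h3:-1=+1→(0,0,0,0)*
ply 4: (0,0,0,0) is terminal -1 (X); from (1,0,3,1) depth 5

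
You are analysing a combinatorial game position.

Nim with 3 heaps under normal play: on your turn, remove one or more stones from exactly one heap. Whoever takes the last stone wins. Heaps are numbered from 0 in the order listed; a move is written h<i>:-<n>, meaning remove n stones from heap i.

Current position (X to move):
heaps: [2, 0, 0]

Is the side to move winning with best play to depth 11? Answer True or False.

p1 X@[(2,0,0)]: h0:-1[(1,0,0)]-1 h0:-2[(0,0,0)]+1*
p2 O@[(0,0,0)] terminal -1; root [(2,0,0)] d11

X winning at [(2,0,0)]: True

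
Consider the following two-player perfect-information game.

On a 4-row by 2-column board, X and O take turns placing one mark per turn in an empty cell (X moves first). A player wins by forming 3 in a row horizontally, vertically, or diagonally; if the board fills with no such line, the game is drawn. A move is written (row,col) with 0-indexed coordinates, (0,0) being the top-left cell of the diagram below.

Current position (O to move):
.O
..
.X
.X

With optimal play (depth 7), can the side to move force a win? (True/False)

[.O/../.X/.X] O move#1: (0,0):-1/OO/../.X/.X, (1,0):-1/.O/O./.X/.X, (1,1):+0/.O/.O/.X/.X*, (2,0):-1/.O/../OX/.X, (3,0):-1/.O/../.X/OX
[.O/.O/.X/.X] X move#2: (0,0):+0/XO/.O/.X/.X*, (1,0):+0/.O/XO/.X/.X, (2,0):+0/.O/.O/XX/.X, (3,0):+0/.O/.O/.X/XX
[XO/.O/.X/.X] O move#3: (1,0):+0/XO/OO/.X/.X*, (2,0):+0/XO/.O/OX/.X, (3,0):+0/XO/.O/.X/OX
[XO/OO/.X/.X] X move#4: (2,0):+0/XO/OO/XX/.X*, (3,0):+0/XO/OO/.X/XX
[XO/OO/XX/.X] O move#5: (3,0):+0/XO/OO/XX/OX*
[XO/OO/XX/OX] end (terminal +0, X#6); searched .O/../.X/.X to 7

O winning at [.O/../.X/.X]: False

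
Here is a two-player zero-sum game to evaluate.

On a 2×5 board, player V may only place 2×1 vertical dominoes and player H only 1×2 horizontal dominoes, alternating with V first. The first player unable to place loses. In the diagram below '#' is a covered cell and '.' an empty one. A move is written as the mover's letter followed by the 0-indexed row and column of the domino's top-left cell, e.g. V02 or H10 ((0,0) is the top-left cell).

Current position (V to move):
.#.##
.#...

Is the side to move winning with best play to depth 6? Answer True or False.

V winning at [.#.##/.#...]: True

[.#.##/.#...] V move#1: V00:-1/##.##/##..., V02:+1/.####/.##..*
[.####/.##..] H move#2: H13:-1/.####/.####*
[.####/.####] V move#3: V00:+1/#####/#####*
[#####/#####] end (terminal -1, H#4); searched .#.##/.#... to 6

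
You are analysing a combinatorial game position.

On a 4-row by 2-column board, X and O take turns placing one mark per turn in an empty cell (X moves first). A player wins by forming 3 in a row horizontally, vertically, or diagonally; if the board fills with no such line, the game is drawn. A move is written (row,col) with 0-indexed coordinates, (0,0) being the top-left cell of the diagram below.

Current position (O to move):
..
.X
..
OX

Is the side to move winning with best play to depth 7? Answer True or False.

O winning at [../.X/../OX]: False

p1 O@[../.X/../OX]: (0,0)[O./.X/../OX]-1 (0,1)[.O/.X/../OX]-1 (1,0)[../OX/../OX]-1 (2,0)[../.X/O./OX]-1 (2,1)[../.X/.O/OX]+0*
p2 X@[../.X/.O/OX]: (0,0)[X./.X/.O/OX]+0* (0,1)[.X/.X/.O/OX]+0 (1,0)[../XX/.O/OX]+0 (2,0)[../.X/XO/OX]+0
p3 O@[X./.X/.O/OX]: (0,1)[XO/.X/.O/OX]+0* (1,0)[X./OX/.O/OX]+0 (2,0)[X./.X/OO/OX]+0
p4 X@[XO/.X/.O/OX]: (1,0)[XO/XX/.O/OX]+0* (2,0)[XO/.X/XO/OX]+0
p5 O@[XO/XX/.O/OX]: (2,0)[XO/XX/OO/OX]+0*
p6 X@[XO/XX/OO/OX] terminal +0; root [../.X/../OX] d7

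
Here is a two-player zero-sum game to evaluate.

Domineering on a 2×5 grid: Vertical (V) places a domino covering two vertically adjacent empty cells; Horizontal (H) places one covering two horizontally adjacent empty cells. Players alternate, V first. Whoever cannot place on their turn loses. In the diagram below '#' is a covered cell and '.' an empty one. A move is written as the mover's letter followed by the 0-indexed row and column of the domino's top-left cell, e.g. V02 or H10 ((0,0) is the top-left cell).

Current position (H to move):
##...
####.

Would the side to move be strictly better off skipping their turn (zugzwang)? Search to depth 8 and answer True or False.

[##.../####.] H move#1: H02:-1/####./####., H03:+1/##.##/####.*
[##.##/####.] end (terminal -1, V#2); searched ##.../####. to 8
pass branch (V moves first from the same position):
  | [##.../####.] V move#1: V04:-1/##..#/#####*
  | [##..#/#####] H move#2: H02:+1/#####/#####*
  | [#####/#####] end (terminal -1, V#3); searched ##.../####. to 8
H moving scores +1; H passing scores +1

zugzwang(##.../####., H) = False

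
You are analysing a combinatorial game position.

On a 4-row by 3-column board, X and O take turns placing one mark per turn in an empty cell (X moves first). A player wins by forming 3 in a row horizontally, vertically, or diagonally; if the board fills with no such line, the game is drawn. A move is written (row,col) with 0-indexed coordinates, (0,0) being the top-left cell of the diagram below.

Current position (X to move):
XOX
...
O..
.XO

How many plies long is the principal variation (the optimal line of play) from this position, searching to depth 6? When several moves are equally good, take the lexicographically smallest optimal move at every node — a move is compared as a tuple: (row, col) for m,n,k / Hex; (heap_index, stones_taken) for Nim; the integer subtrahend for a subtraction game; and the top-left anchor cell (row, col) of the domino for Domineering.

PV length from [XOX/.../O../.XO]: 3 plies

[XOX/.../O../.XO] X move#1: (1,0):-1/XOX/X../O../.XO, (1,1):+1/XOX/.X./O../.XO*, (1,2):+1/XOX/..X/O../.XO, (2,1):+1/XOX/.../OX./.XO, (2,2):+1/XOX/.../O.X/.XO, (3,0):-1/XOX/.../O../XXO
[XOX/.X./O../.XO] O move#2: (1,0):-1/XOX/OX./O../.XO*, (1,2):-1/XOX/.XO/O../.XO, (2,1):-1/XOX/.X./OO./.XO, (2,2):-1/XOX/.X./O.O/.XO, (3,0):-1/XOX/.X./O../OXO
[XOX/OX./O../.XO] X move#3: (1,2):-1/XOX/OXX/O../.XO, (2,1):+1/XOX/OX./OX./.XO*, (2,2):+1/XOX/OX./O.X/.XO, (3,0):-1/XOX/OX./O../XXO
[XOX/OX./OX./.XO] end (terminal -1, O#4); searched XOX/.../O../.XO to 6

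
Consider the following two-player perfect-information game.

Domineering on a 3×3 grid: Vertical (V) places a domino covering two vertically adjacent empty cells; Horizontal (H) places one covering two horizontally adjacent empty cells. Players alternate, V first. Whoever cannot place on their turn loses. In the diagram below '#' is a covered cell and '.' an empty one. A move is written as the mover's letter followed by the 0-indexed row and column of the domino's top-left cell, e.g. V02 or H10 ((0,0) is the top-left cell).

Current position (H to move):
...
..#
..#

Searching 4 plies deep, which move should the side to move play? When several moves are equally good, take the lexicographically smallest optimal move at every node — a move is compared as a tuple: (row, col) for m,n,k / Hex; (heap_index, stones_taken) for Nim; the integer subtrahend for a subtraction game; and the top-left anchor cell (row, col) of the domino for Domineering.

H's best at [.../..#/..#]: H10

ply 1, H at .../..#/..# | H00=-1→##./..#/..#; H01=-1→.##/..#/..#; H10=+1→.../###/..#*; H20=-1→.../..#/###
ply 2: .../###/..# is terminal -1 (V); from .../..#/..# depth 4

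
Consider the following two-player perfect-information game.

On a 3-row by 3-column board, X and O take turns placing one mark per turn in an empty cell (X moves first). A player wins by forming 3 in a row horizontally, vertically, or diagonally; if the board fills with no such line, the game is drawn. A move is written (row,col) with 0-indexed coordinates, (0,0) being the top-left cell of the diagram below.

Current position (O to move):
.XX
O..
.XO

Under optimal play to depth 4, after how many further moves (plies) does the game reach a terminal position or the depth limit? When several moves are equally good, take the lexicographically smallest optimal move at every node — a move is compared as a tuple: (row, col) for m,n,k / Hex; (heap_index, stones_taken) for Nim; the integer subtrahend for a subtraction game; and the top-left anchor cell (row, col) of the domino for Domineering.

[.XX/O../.XO] O move#1: (0,0):-1/OXX/O../.XO*, (1,1):-1/.XX/OO./.XO, (1,2):-1/.XX/O.O/.XO, (2,0):-1/.XX/O../OXO
[OXX/O../.XO] X move#2: (1,1):+1/OXX/OX./.XO*, (1,2):-1/OXX/O.X/.XO, (2,0):-1/OXX/O../XXO
[OXX/OX./.XO] end (terminal -1, O#3); searched .XX/O../.XO to 4

PV length from [.XX/O../.XO]: 2 plies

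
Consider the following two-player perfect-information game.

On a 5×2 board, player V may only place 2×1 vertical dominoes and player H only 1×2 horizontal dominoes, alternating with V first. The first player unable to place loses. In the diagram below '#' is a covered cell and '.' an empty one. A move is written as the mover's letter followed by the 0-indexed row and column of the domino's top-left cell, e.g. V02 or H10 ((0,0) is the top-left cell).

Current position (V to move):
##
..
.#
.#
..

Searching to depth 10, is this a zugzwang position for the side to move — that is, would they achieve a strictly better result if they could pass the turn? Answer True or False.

[##/../.#/.#/..] V move#1: V10:-1/##/#./##/.#/..*, V20:-1/##/../##/##/.., V30:-1/##/../.#/##/#.
[##/#./##/.#/..] H move#2: H40:+1/##/#./##/.#/##*
[##/#./##/.#/##] end (terminal -1, V#3); searched ##/../.#/.#/.. to 10
if V skipped the turn, H would face:
~ [##/../.#/.#/..] H move#1: H10:-1/##/##/.#/.#/..*, H40:-1/##/../.#/.#/##
~ [##/##/.#/.#/..] V move#2: V20:-1/##/##/##/##/.., V30:+1/##/##/.#/##/#.*
~ [##/##/.#/##/#.] end (terminal -1, H#3); searched ##/../.#/.#/.. to 10
compare (V): move=-1 vs pass=+1

zugzwang(##/../.#/.#/.., V) = True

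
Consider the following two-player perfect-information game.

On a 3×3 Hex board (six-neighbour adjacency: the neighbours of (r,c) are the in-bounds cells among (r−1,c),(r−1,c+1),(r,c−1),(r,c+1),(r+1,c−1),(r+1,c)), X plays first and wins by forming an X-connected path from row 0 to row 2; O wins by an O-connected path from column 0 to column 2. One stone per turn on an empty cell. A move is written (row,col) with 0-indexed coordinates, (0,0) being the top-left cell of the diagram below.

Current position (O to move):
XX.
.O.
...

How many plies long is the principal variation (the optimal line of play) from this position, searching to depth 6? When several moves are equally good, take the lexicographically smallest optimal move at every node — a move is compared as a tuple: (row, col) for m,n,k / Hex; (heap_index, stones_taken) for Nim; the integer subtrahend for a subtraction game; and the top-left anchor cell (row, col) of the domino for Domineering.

p1 O@[XX./.O./...]: (0,2)[XXO/.O./...]+1* (1,0)[XX./OO./...]+1 (1,2)[XX./.OO/...]+1 (2,0)[XX./.O./O..]+1 (2,1)[XX./.O./.O.]+1 (2,2)[XX./.O./..O]+1
p2 X@[XXO/.O./...]: (1,0)[XXO/XO./...]-1* (1,2)[XXO/.OX/...]-1 (2,0)[XXO/.O./X..]-1 (2,1)[XXO/.O./.X.]-1 (2,2)[XXO/.O./..X]-1
p3 O@[XXO/XO./...]: (1,2)[XXO/XOO/...]-1 (2,0)[XXO/XO./O..]+1* (2,1)[XXO/XO./.O.]-1 (2,2)[XXO/XO./..O]-1
p4 X@[XXO/XO./O..] terminal -1; root [XX./.O./...] d6

PV length from [XX./.O./...]: 3 plies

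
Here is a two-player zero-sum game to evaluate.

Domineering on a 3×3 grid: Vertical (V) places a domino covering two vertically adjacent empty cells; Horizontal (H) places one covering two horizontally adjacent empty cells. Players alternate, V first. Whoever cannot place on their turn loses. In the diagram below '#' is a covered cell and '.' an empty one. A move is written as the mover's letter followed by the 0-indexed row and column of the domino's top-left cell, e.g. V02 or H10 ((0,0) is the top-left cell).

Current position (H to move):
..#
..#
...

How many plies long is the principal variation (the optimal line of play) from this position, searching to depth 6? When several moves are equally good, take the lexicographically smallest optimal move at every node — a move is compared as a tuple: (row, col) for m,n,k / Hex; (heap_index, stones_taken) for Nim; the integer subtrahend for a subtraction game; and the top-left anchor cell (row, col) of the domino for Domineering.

PV length from [..#/..#/...]: 1 ply

ply 1, H at ..#/..#/... | H00=-1→###/..#/...; H10=+1→..#/###/...*; H20=-1→..#/..#/##.; H21=-1→..#/..#/.##
ply 2: ..#/###/... is terminal -1 (V); from ..#/..#/... depth 6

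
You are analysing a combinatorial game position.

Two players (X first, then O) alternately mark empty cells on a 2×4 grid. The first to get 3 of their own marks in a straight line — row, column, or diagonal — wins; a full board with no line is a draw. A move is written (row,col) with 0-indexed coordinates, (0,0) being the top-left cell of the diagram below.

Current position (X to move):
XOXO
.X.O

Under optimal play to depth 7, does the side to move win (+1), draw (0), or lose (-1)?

[XOXO/.X.O] X move#1: (1,0):+0/XOXO/XX.O*, (1,2):+0/XOXO/.XXO
[XOXO/XX.O] O move#2: (1,2):+0/XOXO/XXOO*
[XOXO/XXOO] end (terminal +0, X#3); searched XOXO/.X.O to 7

value(XOXO/.X.O, X) = 0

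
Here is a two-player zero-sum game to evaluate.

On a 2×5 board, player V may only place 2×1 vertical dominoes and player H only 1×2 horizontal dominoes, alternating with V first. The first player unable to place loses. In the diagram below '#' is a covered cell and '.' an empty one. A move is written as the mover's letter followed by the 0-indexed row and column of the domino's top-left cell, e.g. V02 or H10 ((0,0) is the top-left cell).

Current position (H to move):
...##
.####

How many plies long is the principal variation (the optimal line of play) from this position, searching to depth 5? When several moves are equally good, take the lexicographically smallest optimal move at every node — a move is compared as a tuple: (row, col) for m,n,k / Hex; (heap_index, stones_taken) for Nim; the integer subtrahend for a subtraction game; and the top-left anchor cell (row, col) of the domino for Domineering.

ply 1, H at ...##/.#### | H00=+1→##.##/.####*; H01=-1→.####/.####
ply 2: ##.##/.#### is terminal -1 (V); from ...##/.#### depth 5

PV length from [...##/.####]: 1 ply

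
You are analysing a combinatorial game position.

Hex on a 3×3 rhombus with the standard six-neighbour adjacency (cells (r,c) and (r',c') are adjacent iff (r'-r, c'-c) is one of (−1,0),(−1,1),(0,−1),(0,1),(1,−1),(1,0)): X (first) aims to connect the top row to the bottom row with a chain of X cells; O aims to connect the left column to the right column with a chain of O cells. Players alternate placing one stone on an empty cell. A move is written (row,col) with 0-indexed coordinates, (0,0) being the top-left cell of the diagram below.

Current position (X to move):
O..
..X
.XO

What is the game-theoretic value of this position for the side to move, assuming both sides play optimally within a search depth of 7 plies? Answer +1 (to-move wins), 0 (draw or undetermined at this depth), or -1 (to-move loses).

p1 X@[O../..X/.XO]: (0,1)[OX./..X/.XO]+1* (0,2)[O.X/..X/.XO]+1 (1,0)[O../X.X/.XO]+1 (1,1)[O../.XX/.XO]+1 (2,0)[O../..X/XXO]+1
p2 O@[OX./..X/.XO]: (0,2)[OXO/..X/.XO]-1* (1,0)[OX./O.X/.XO]-1 (1,1)[OX./.OX/.XO]-1 (2,0)[OX./..X/OXO]-1
p3 X@[OXO/..X/.XO]: (1,0)[OXO/X.X/.XO]+1* (1,1)[OXO/.XX/.XO]+1 (2,0)[OXO/..X/XXO]+1
p4 O@[OXO/X.X/.XO]: (1,1)[OXO/XOX/.XO]-1* (2,0)[OXO/X.X/OXO]-1
p5 X@[OXO/XOX/.XO]: (2,0)[OXO/XOX/XXO]+1*
p6 O@[OXO/XOX/XXO] terminal -1; root [O../..X/.XO] d7

value(O../..X/.XO, X) = +1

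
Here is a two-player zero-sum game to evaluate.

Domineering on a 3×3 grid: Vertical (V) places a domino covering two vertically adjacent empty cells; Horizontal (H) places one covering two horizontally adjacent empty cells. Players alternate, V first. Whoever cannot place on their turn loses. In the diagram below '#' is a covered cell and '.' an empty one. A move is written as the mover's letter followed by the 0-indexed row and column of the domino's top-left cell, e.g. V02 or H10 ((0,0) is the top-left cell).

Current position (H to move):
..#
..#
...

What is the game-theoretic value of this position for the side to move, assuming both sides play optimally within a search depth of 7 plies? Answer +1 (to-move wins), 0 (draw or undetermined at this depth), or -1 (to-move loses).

ply 1, H at ..#/..#/... | H00=-1→###/..#/...; H10=+1→..#/###/...*; H20=-1→..#/..#/##.; H21=-1→..#/..#/.##
ply 2: ..#/###/... is terminal -1 (V); from ..#/..#/... depth 7

value(..#/..#/..., H) = +1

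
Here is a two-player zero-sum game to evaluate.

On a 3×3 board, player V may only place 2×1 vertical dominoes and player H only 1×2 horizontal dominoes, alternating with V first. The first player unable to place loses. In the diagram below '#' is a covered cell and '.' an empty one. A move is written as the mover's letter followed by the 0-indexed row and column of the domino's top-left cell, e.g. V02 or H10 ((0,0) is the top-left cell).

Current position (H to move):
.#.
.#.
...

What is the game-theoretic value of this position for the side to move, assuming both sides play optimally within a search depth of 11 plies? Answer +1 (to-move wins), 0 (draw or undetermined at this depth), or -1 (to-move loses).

p1 H@[.#./.#./...]: H20[.#./.#./##.]-1* H21[.#./.#./.##]-1
p2 V@[.#./.#./##.]: V00[##./##./##.]+1* V02[.##/.##/##.]+1 V12[.#./.##/###]+1
p3 H@[##./##./##.] terminal -1; root [.#./.#./...] d11

value(.#./.#./..., H) = -1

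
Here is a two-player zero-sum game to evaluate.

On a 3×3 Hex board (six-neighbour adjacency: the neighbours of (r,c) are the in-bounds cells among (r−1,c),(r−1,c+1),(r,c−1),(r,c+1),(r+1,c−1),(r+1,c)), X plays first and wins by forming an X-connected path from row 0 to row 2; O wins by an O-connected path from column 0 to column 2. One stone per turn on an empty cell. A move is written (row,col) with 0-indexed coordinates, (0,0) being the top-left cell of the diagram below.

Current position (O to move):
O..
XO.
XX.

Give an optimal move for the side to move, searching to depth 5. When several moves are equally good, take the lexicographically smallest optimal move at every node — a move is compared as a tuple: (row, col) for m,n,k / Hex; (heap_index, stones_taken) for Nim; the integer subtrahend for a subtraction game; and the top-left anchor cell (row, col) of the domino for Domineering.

O's best at [O../XO./XX.]: (0,1)

[O../XO./XX.] O move#1: (0,1):+1/OO./XO./XX.*, (0,2):-1/O.O/XO./XX., (1,2):-1/O../XOO/XX., (2,2):-1/O../XO./XXO
[OO./XO./XX.] X move#2: (0,2):-1/OOX/XO./XX.*, (1,2):-1/OO./XOX/XX., (2,2):-1/OO./XO./XXX
[OOX/XO./XX.] O move#3: (1,2):+1/OOX/XOO/XX.*, (2,2):-1/OOX/XO./XXO
[OOX/XOO/XX.] end (terminal -1, X#4); searched O../XO./XX. to 5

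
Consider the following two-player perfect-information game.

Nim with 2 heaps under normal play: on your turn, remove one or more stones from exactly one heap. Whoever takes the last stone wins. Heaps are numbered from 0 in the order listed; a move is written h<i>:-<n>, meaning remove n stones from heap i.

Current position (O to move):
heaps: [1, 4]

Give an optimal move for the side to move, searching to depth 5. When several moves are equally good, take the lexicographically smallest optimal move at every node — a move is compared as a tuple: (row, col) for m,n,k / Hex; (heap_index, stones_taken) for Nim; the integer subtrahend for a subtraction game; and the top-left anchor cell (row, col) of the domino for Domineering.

O's best at [(1,4)]: h1:-3

[(1,4)] O move#1: h0:-1:-1/(0,4), h1:-1:-1/(1,3), h1:-2:-1/(1,2), h1:-3:+1/(1,1)*, h1:-4:-1/(1,0)
[(1,1)] X move#2: h0:-1:-1/(0,1)*, h1:-1:-1/(1,0)
[(0,1)] O move#3: h1:-1:+1/(0,0)*
[(0,0)] end (terminal -1, X#4); searched (1,4) to 5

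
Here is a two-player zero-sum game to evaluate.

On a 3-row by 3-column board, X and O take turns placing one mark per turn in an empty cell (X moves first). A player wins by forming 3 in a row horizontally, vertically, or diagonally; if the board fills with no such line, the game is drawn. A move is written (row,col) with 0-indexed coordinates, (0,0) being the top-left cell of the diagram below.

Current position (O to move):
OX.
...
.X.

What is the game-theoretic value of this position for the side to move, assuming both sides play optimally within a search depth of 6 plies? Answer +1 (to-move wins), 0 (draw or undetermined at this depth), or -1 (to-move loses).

value(OX./.../.X., O) = +1

p1 O@[OX./.../.X.]: (0,2)[OXO/.../.X.]-1 (1,0)[OX./O../.X.]-1 (1,1)[OX./.O./.X.]+1* (1,2)[OX./..O/.X.]-1 (2,0)[OX./.../OX.]-1 (2,2)[OX./.../.XO]-1
p2 X@[OX./.O./.X.]: (0,2)[OXX/.O./.X.]-1* (1,0)[OX./XO./.X.]-1 (1,2)[OX./.OX/.X.]-1 (2,0)[OX./.O./XX.]-1 (2,2)[OX./.O./.XX]-1
p3 O@[OXX/.O./.X.]: (1,0)[OXX/OO./.X.]+1* (1,2)[OXX/.OO/.X.]+1 (2,0)[OXX/.O./OX.]+1 (2,2)[OXX/.O./.XO]+1
p4 X@[OXX/OO./.X.]: (1,2)[OXX/OOX/.X.]-1* (2,0)[OXX/OO./XX.]-1 (2,2)[OXX/OO./.XX]-1
p5 O@[OXX/OOX/.X.]: (2,0)[OXX/OOX/OX.]+1* (2,2)[OXX/OOX/.XO]+1
p6 X@[OXX/OOX/OX.] terminal -1; root [OX./.../.X.] d6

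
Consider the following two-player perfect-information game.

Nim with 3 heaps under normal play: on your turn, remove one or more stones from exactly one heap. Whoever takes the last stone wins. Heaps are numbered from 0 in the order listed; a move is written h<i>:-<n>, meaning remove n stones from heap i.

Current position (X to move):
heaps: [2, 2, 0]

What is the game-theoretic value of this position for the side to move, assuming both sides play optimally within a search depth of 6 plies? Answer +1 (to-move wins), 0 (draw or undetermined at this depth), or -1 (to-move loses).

ply 1, X at (2,2,0) | h0:-1=-1→(1,2,0)*; h0:-2=-1→(0,2,0); h1:-1=-1→(2,1,0); h1:-2=-1→(2,0,0)
ply 2, O at (1,2,0) | h0:-1=-1→(0,2,0); h1:-1=+1→(1,1,0)*; h1:-2=-1→(1,0,0)
ply 3, X at (1,1,0) | h0:-1=-1→(0,1,0)*; h1:-1=-1→(1,0,0)
ply 4, O at (0,1,0) | h1:-1=+1→(0,0,0)*
ply 5: (0,0,0) is terminal -1 (X); from (2,2,0) depth 6

value((2,2,0), X) = -1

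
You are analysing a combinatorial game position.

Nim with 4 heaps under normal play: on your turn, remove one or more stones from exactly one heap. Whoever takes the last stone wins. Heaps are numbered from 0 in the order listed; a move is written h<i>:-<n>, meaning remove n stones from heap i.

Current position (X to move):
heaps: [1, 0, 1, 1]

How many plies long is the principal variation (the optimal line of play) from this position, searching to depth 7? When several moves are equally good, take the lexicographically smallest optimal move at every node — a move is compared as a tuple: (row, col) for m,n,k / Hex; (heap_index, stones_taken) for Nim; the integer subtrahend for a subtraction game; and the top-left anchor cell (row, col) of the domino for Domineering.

ply 1, X at (1,0,1,1) | h0:-1=+1→(0,0,1,1)*; h2:-1=+1→(1,0,0,1); h3:-1=+1→(1,0,1,0)
ply 2, O at (0,0,1,1) | h2:-1=-1→(0,0,0,1)*; h3:-1=-1→(0,0,1,0)
ply 3, X at (0,0,0,1) | h3:-1=+1→(0,0,0,0)*
ply 4: (0,0,0,0) is terminal -1 (O); from (1,0,1,1) depth 7

PV length from [(1,0,1,1)]: 3 plies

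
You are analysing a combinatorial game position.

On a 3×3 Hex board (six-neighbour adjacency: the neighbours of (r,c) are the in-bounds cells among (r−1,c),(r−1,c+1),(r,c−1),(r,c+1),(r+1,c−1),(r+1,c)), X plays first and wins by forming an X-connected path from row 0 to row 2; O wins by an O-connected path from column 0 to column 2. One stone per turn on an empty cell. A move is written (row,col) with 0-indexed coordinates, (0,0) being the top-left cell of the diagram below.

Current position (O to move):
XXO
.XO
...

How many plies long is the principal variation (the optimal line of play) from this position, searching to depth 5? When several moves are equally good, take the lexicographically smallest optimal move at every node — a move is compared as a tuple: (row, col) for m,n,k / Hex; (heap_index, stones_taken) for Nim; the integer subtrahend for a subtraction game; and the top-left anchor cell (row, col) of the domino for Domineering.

[XXO/.XO/...] O move#1: (1,0):-1/XXO/OXO/...*, (2,0):-1/XXO/.XO/O.., (2,1):-1/XXO/.XO/.O., (2,2):-1/XXO/.XO/..O
[XXO/OXO/...] X move#2: (2,0):+1/XXO/OXO/X..*, (2,1):+1/XXO/OXO/.X., (2,2):+1/XXO/OXO/..X
[XXO/OXO/X..] end (terminal -1, O#3); searched XXO/.XO/... to 5

PV length from [XXO/.XO/...]: 2 plies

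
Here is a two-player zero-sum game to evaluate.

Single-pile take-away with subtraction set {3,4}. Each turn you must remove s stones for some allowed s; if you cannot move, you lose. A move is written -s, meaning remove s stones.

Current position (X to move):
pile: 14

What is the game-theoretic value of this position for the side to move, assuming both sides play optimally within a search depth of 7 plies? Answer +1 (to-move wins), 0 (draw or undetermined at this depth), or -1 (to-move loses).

ply 1, X at 14 | -3=-1→11*; -4=-1→10
ply 2, O at 11 | -3=+1→8*; -4=+1→7
ply 3, X at 8 | -3=-1→5*; -4=-1→4
ply 4, O at 5 | -3=+1→2*; -4=+1→1
ply 5: 2 is terminal -1 (X); from 14 depth 7

value(14, X) = -1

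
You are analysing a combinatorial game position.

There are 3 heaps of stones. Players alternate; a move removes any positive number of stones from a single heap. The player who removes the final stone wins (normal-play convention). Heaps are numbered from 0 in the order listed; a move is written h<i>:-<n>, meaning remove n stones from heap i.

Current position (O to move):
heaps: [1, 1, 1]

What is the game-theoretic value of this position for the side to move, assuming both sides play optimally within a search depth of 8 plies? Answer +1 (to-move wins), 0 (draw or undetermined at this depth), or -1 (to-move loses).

value((1,1,1), O) = +1

ply 1, O at (1,1,1) | h0:-1=+1→(0,1,1)*; h1:-1=+1→(1,0,1); h2:-1=+1→(1,1,0)
ply 2, X at (0,1,1) | h1:-1=-1→(0,0,1)*; h2:-1=-1→(0,1,0)
ply 3, O at (0,0,1) | h2:-1=+1→(0,0,0)*
ply 4: (0,0,0) is terminal -1 (X); from (1,1,1) depth 8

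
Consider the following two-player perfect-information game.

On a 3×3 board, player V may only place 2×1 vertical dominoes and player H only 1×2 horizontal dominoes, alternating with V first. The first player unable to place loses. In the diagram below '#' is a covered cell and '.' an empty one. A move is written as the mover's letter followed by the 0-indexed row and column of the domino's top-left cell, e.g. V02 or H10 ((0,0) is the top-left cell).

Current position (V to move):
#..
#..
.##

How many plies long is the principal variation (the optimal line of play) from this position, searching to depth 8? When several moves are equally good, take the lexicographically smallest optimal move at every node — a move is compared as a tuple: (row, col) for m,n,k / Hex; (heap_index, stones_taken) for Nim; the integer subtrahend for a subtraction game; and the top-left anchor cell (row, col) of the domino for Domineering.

PV length from [#../#../.##]: 1 ply

p1 V@[#../#../.##]: V01[##./##./.##]+1* V02[#.#/#.#/.##]+1
p2 H@[##./##./.##] terminal -1; root [#../#../.##] d8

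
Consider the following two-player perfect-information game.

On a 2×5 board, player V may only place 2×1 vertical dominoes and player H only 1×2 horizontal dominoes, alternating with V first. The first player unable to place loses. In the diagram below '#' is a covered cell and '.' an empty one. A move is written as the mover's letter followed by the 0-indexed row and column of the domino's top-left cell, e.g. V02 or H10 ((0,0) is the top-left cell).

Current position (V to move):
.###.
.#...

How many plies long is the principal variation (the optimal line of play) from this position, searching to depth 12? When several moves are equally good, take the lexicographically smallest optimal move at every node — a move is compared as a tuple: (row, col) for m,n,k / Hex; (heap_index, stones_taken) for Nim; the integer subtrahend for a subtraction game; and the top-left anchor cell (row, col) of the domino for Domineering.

PV length from [.###./.#...]: 3 plies

p1 V@[.###./.#...]: V00[####./##...]-1 V04[.####/.#..#]+1*
p2 H@[.####/.#..#]: H12[.####/.####]-1*
p3 V@[.####/.####]: V00[#####/#####]+1*
p4 H@[#####/#####] terminal -1; root [.###./.#...] d12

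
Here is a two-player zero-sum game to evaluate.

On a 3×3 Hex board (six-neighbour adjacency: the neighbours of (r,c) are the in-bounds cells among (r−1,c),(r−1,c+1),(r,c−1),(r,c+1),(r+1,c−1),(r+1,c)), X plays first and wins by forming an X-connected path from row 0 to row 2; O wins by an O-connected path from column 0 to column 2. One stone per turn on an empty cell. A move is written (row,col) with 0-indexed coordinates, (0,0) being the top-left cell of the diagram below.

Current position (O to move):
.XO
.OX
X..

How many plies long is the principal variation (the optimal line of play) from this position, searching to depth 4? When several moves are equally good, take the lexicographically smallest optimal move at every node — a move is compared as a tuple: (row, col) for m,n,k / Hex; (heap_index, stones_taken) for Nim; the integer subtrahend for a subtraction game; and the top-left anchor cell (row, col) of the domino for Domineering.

PV length from [.XO/.OX/X..]: 1 ply

p1 O@[.XO/.OX/X..]: (0,0)[OXO/.OX/X..]-1 (1,0)[.XO/OOX/X..]+1* (2,1)[.XO/.OX/XO.]-1 (2,2)[.XO/.OX/X.O]-1
p2 X@[.XO/OOX/X..] terminal -1; root [.XO/.OX/X..] d4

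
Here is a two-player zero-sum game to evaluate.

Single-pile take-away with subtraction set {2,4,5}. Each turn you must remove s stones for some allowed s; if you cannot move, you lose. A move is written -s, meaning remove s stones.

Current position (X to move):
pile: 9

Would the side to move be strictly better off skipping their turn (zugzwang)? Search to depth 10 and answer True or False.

p1 X@[9]: -2[7]+1* -4[5]-1 -5[4]-1
p2 O@[7]: -2[5]-1* -4[3]-1 -5[2]-1
p3 X@[5]: -2[3]-1 -4[1]+1* -5[0]+1
p4 O@[1] terminal -1; root [9] d10
pass branch (O moves first from the same position):
  | p1 O@[9]: -2[7]+1* -4[5]-1 -5[4]-1
  | p2 X@[7]: -2[5]-1* -4[3]-1 -5[2]-1
  | p3 O@[5]: -2[3]-1 -4[1]+1* -5[0]+1
  | p4 X@[1] terminal -1; root [9] d10
X moving scores +1; X passing scores -1

zugzwang(9, X) = False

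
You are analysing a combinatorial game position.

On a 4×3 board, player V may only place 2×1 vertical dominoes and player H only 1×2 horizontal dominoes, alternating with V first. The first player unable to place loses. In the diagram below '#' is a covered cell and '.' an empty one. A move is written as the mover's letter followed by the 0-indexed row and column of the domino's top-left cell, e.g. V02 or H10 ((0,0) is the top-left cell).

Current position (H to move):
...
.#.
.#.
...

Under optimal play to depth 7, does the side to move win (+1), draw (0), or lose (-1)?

p1 H@[.../.#./.#./...]: H00[##./.#./.#./...]-1* H01[.##/.#./.#./...]-1 H30[.../.#./.#./##.]-1 H31[.../.#./.#./.##]-1
p2 V@[##./.#./.#./...]: V02[###/.##/.#./...]+1* V10[##./##./##./...]+1 V12[##./.##/.##/...]+1 V20[##./.#./##./#..]+1 V22[##./.#./.##/..#]+1
p3 H@[###/.##/.#./...]: H30[###/.##/.#./##.]-1* H31[###/.##/.#./.##]-1
p4 V@[###/.##/.#./##.]: V10[###/###/##./##.]+1* V22[###/.##/.##/###]+1
p5 H@[###/###/##./##.] terminal -1; root [.../.#./.#./...] d7

value(.../.#./.#./..., H) = -1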